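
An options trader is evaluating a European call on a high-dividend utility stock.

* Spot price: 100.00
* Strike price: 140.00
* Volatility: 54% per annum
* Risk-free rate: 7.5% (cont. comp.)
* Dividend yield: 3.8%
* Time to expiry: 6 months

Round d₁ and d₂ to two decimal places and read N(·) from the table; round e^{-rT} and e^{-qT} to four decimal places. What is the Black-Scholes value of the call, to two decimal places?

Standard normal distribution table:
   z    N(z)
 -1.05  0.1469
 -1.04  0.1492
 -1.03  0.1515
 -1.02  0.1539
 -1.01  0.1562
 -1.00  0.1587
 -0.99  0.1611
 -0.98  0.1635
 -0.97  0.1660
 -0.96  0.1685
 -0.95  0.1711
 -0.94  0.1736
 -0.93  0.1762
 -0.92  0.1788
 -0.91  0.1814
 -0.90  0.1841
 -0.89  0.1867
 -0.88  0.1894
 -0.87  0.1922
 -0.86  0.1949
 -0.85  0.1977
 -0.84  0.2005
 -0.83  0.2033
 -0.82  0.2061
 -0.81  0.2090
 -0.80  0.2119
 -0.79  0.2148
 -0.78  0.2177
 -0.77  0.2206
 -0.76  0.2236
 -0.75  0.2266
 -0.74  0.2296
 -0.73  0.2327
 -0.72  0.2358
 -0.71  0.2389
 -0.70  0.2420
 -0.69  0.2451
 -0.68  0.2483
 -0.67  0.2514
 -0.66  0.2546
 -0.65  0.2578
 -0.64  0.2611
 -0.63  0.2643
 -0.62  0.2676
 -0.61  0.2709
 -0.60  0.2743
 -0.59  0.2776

4.87

σ√T = 0.54 × 0.7071 = 0.3818
d₁ = [ln(100/140) + (0.075 − 0.038 + 0.54²/2)·0.5] / 0.3818 = [-0.3365 + 0.0914] / 0.3818 = -0.6418 ≈ -0.64
d₂ = d₁ − σ√T = -0.6418 − 0.3818 = -1.0237 ≈ -1.02
exp(−qT) = exp(−0.038·0.5) = 0.9812;  exp(−rT) = exp(−0.075·0.5) = 0.9632
C = 100·0.9812·N(-0.64) − 140·0.9632·N(-1.02) = 100·0.9812·0.2611 − 140·0.9632·0.1539 = 25.6191 − 20.7531 = 4.8660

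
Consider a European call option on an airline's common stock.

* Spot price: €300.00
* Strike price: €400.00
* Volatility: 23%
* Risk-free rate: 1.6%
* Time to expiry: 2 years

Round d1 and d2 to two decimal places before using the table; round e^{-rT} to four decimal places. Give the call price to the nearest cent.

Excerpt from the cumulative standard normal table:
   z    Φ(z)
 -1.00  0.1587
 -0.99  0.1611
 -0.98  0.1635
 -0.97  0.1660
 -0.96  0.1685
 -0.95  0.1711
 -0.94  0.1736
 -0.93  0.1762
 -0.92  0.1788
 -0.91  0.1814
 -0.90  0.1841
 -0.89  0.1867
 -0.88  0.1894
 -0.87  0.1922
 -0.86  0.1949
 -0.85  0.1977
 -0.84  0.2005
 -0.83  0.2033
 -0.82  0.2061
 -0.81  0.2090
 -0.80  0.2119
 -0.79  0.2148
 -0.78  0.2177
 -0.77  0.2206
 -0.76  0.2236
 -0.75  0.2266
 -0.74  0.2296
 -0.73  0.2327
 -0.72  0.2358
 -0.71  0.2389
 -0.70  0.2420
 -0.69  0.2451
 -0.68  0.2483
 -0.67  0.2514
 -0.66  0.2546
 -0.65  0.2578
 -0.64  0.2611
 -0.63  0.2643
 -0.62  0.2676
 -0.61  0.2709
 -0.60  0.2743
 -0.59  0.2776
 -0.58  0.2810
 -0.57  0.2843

σ√T = 0.23 × 1.4142 = 0.3253
ln(S/K) + (r + σ²/2)T = ln(300/400) + (0.016 + 0.23²/2)·2 = -0.2877 + 0.0849 = -0.2028
d₁ = -0.2028 / 0.3253 = -0.6234 → -0.62
d₂ = d₁ − σ√T = -0.6234 − 0.3253 = -0.9487 → -0.95
e^(−rT) = e^(−0.016·2) = 0.9685
N(d₁) = N(-0.62) = 0.2676;  N(d₂) = N(-0.95) = 0.1711
C = 300·0.2676 − 400·0.9685·0.1711 = 80.2800 − 66.2841 = 13.9959

€14.00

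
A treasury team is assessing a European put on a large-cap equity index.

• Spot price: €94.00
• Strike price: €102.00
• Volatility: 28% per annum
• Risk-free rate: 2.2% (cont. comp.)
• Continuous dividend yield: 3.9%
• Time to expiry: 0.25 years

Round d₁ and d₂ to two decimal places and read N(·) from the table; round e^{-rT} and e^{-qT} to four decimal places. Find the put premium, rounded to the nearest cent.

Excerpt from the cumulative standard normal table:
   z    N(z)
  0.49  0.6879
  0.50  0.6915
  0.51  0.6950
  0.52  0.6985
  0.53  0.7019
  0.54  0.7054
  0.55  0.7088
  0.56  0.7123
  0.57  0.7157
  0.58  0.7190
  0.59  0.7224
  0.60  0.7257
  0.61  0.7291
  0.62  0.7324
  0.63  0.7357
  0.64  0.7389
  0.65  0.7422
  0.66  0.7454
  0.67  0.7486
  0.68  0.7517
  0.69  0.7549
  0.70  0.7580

€10.59

T = 0.25;  σ√T = 0.1400
d₁ = [ln(94/102) + (0.022 − 0.039 + 0.28²/2)·0.25] / 0.1400 = [-0.0817 + 0.0056] / 0.1400 = -0.5438 ≈ -0.54
d₂ = d₁ − σ√T = -0.5438 − 0.1400 = -0.6838 ≈ -0.68
e^(−qT) = e^(−0.039·0.25) = 0.9903;  e^(−rT) = e^(−0.022·0.25) = 0.9945
N(−d₂) = N(0.68) = 0.7517;  N(−d₁) = N(0.54) = 0.7054
P = 102·0.9945·0.7517 − 94·0.9903·0.7054 = 76.2517 − 65.6644 = 10.5873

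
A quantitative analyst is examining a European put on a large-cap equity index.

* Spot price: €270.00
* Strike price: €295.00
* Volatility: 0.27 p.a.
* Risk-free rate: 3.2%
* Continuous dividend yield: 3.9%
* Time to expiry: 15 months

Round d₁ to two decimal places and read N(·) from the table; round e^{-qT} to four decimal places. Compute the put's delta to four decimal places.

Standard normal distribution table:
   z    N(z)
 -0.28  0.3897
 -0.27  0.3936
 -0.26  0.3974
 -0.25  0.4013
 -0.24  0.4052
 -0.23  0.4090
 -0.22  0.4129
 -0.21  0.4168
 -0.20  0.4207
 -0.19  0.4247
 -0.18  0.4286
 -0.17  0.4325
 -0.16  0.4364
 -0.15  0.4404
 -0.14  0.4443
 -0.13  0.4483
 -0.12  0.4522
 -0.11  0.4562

-0.5405

T = 1.25;  σ√T = 0.3019
d₁ = [ln(270/295) + (0.032 − 0.039 + 0.27²/2)·1.25] / 0.3019 = [-0.0886 + 0.0368] / 0.3019 = -0.1714 ⇒ -0.17
N(d₁) = N(-0.17) = 0.4325
Δ_put = e^(−qT)·(N(d₁) − 1) = 0.9524·(0.4325 − 1) = -0.5405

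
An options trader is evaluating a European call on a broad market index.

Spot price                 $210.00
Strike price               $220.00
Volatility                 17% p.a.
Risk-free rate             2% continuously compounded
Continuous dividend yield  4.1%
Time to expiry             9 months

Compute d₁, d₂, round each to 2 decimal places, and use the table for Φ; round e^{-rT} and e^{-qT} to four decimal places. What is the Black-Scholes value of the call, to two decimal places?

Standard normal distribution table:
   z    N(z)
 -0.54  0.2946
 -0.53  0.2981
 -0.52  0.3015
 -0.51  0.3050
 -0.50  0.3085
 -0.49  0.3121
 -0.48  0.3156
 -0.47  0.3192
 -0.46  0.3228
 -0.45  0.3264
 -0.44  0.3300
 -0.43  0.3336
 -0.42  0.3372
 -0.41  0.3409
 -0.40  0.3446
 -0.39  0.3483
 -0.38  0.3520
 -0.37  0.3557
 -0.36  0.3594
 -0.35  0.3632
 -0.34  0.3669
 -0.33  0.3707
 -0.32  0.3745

σ√T = 0.17 × 0.8660 = 0.1472
d₁ = [ln(210/220) + (0.02 − 0.041 + 0.17²/2)·0.75] / 0.1472 = [-0.0465 − 0.0049] / 0.1472 = -0.3493 → -0.35
d₂ = d₁ − σ√T = -0.3493 − 0.1472 = -0.4966 → -0.50
e^(−qT) = e^(−0.041·0.75) = 0.9697;  e^(−rT) = e^(−0.02·0.75) = 0.9851
C = 210·0.9697·N(-0.35) − 220·0.9851·N(-0.50) = 210·0.9697·0.3632 − 220·0.9851·0.3085 = 73.9610 − 66.8587 = 7.1022

$7.10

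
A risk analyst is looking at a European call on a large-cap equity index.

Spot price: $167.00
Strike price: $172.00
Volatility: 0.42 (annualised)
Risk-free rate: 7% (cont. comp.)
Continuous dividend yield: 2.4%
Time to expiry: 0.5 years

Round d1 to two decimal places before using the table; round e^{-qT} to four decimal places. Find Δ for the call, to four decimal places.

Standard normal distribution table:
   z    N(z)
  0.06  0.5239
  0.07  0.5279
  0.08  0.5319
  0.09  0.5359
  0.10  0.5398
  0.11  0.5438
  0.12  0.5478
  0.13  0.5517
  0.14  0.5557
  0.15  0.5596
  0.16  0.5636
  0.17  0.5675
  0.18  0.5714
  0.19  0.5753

0.5451

T = 0.5;  σ√T = 0.2970
ln(S/K) + (r − q + σ²/2)T = ln(167/172) + (0.07 − 0.024 + 0.42²/2)·0.5 = -0.0295 + 0.0671 = 0.0376
d₁ = 0.0376 / 0.2970 = 0.1266 ⇒ 0.13
N(d₁) = N(0.13) = 0.5517
Δ_call = e^(−qT)·N(d₁) = 0.9881·0.5517 = 0.5451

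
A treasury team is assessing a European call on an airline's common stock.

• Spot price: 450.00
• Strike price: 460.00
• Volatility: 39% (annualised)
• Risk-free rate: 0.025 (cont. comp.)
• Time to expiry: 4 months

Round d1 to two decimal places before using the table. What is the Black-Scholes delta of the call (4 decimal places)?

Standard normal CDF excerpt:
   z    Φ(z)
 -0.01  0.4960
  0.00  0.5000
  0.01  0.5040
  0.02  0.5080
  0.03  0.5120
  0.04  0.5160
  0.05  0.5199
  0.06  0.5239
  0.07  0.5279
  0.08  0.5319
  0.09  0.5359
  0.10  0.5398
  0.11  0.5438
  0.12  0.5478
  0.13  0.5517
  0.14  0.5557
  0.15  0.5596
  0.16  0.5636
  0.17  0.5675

0.5199

T = 0.3333;  σ√T = 0.2252
d₁ = [ln(450/460) + (0.025 + ½·0.39²)·0.3333] / (σ√T) = (-0.0220 + 0.0337) / 0.2252 = 0.0520 which rounds to 0.05
N(d₁) = N(0.05) = 0.5199
Δ_call = N(d₁) = 0.5199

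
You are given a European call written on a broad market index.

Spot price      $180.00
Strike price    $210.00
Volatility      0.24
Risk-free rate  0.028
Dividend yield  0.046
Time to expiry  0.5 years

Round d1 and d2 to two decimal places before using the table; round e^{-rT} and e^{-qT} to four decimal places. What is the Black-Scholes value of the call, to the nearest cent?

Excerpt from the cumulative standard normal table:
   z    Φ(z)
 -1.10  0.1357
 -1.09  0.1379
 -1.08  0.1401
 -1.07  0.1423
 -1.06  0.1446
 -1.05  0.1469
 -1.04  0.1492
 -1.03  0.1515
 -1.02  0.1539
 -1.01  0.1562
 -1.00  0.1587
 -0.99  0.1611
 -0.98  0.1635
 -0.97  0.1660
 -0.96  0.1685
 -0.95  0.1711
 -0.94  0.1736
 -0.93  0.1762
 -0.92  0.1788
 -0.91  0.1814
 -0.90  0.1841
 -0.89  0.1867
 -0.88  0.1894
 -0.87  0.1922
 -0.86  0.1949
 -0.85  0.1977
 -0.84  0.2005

$2.90

σ√T = 0.24·√0.5 = 0.1697
d₁ = [ln(180/210) + (0.028 − 0.046 + ½·0.24²)·0.5] / (σ√T) = (-0.1542 + 0.0054) / 0.1697 = -0.8765 ≈ -0.88
d₂ = -0.8765 − 0.1697 = -1.0462 ≈ -1.05
exp(−qT) = exp(−0.046·0.5) = 0.9773;  exp(−rT) = exp(−0.028·0.5) = 0.9861
N(d₁) = N(-0.88) = 0.1894;  N(d₂) = N(-1.05) = 0.1469
C = 180·0.9773·0.1894 − 210·0.9861·0.1469 = 33.3181 − 30.4202 = 2.8979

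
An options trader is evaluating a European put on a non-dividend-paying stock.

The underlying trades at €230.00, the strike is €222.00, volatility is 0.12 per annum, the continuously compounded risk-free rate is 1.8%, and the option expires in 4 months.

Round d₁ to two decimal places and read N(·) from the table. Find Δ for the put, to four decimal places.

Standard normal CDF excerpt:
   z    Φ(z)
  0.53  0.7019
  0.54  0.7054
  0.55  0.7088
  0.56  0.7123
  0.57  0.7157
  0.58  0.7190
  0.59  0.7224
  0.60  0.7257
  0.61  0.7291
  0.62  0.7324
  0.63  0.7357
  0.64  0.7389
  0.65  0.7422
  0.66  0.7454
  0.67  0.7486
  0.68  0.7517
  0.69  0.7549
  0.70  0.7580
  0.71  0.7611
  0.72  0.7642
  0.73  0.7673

-0.2643

σ√T = 0.12·√0.3333 = 0.0693
d₁ = [ln(230/222) + (0.018 + ½·0.12²)·0.3333] / (σ√T) = (0.0354 + 0.0084) / 0.0693 = 0.6322 ≈ 0.63
N(d₁) = N(0.63) = 0.7357
Δ_put = N(d₁) − 1 = 0.7357 − 1 = -0.2643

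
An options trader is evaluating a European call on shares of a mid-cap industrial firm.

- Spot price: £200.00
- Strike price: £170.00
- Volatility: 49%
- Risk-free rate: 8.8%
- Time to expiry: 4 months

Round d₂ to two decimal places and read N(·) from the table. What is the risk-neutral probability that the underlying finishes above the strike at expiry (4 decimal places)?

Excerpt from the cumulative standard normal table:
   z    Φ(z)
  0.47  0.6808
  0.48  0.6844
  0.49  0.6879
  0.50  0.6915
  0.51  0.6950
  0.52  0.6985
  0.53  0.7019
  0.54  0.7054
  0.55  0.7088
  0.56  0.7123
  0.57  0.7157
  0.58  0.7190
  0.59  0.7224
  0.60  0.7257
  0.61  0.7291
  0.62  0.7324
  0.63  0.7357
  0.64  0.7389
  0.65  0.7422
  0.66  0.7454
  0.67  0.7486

σ√T = 0.49·√0.3333 = 0.2829
d₁ = [ln(200/170) + (0.088 + 0.49²/2)·0.3333] / 0.2829 = [0.1625 + 0.0693] / 0.2829 = 0.8196 ≈ 0.82
d₂ = d₁ − σ√T = 0.8196 − 0.2829 = 0.5367 ≈ 0.54
Risk-neutral Pr[S_T > K] = N(d₂) = N(0.54) = 0.7054

0.7054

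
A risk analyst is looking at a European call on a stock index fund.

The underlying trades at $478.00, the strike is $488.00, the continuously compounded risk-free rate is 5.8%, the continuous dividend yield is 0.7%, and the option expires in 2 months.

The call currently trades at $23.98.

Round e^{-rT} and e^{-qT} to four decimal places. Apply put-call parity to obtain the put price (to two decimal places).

$29.87

e^(−qT) = e^(−0.007·0.1667) = 0.9988;  e^(−rT) = e^(−0.058·0.1667) = 0.9904
Put-call parity: C − P = S·e^(−qT) − K·e^(−rT) = 478·0.9988 − 488·0.9904 = 477.4264 − 483.3152 = -5.8888
P = C − (C − P) = 23.98 − (-5.8888) = 29.8688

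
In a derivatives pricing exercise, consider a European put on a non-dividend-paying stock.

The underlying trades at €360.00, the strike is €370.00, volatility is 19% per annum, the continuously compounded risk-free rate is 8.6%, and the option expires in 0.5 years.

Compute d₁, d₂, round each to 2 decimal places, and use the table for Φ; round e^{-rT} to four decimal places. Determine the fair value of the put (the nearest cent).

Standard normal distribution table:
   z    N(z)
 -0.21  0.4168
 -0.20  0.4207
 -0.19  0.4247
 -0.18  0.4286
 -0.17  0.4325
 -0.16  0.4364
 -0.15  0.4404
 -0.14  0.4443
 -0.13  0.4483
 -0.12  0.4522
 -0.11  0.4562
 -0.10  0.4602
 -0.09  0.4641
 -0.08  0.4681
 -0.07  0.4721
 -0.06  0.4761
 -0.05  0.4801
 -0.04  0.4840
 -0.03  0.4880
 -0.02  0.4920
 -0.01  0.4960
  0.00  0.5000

σ√T = 0.19·√0.5 = 0.1344
d₁ = [ln(360/370) + (0.086 + 0.19²/2)·0.5] / 0.1344 = [-0.0274 + 0.0520] / 0.1344 = 0.1833 → 0.18
d₂ = d₁ − σ√T = 0.1833 − 0.1344 = 0.0489 → 0.05
exp(−rT) = exp(−0.086·0.5) = 0.9579
N(−d₂) = N(-0.05) = 0.4801;  N(−d₁) = N(-0.18) = 0.4286
P = 370·0.9579·0.4801 − 360·0.4286 = 170.1585 − 154.2960 = 15.8625

€15.86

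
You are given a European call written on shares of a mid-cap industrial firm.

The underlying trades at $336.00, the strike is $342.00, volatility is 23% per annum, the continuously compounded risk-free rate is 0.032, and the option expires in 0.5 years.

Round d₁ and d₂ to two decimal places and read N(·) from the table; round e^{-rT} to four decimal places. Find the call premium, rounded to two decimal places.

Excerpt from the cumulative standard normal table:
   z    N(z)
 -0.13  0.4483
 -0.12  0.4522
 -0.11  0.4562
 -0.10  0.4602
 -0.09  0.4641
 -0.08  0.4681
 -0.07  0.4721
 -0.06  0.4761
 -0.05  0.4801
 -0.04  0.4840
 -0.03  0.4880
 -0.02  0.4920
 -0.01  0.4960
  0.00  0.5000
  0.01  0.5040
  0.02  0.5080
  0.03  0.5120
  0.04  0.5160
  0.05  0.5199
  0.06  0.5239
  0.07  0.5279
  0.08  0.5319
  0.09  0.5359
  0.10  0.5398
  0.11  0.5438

T = 0.5;  σ√T = 0.1626
ln(S/K) + (r + σ²/2)T = ln(336/342) + (0.032 + 0.23²/2)·0.5 = -0.0177 + 0.0292 = 0.0115
d₁ = 0.0115 / 0.1626 = 0.0709 ≈ 0.07
d₂ = d₁ − σ√T = 0.0709 − 0.1626 = -0.0918 ≈ -0.09
e^(−rT) = e^(−0.032·0.5) = 0.9841
N(d₁) = N(0.07) = 0.5279;  N(d₂) = N(-0.09) = 0.4641
C = 336·0.5279 − 342·0.9841·0.4641 = 177.3744 − 156.1985 = 21.1759

$21.18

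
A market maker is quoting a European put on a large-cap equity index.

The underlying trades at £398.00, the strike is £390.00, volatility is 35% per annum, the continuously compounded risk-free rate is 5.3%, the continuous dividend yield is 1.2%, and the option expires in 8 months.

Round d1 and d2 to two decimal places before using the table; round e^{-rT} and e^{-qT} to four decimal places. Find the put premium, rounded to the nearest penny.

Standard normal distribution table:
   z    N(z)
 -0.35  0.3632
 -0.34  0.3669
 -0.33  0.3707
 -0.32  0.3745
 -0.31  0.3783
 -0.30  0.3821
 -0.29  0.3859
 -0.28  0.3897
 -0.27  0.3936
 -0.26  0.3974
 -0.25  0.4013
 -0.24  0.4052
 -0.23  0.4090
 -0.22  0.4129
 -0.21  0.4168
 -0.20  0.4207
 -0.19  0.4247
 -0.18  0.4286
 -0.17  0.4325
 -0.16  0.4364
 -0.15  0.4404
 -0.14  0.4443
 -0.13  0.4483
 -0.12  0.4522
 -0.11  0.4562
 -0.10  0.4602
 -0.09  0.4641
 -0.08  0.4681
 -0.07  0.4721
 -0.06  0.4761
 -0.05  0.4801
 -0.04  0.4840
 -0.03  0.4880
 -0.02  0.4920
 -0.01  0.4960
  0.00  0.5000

T = 0.6667;  σ√T = 0.2858
d₁ = [ln(398/390) + (0.053 − 0.012 + 0.35²/2)·0.6667] / 0.2858 = [0.0203 + 0.0682] / 0.2858 = 0.3096 which rounds to 0.31
d₂ = d₁ − σ√T = 0.3096 − 0.2858 = 0.0238 which rounds to 0.02
exp(−qT) = exp(−0.012·0.6667) = 0.9920;  exp(−rT) = exp(−0.053·0.6667) = 0.9653
N(−d₂) = N(-0.02) = 0.4920;  N(−d₁) = N(-0.31) = 0.3783
P = 390·0.9653·0.4920 − 398·0.9920·0.3783 = 185.2218 − 149.3589 = 35.8629

£35.86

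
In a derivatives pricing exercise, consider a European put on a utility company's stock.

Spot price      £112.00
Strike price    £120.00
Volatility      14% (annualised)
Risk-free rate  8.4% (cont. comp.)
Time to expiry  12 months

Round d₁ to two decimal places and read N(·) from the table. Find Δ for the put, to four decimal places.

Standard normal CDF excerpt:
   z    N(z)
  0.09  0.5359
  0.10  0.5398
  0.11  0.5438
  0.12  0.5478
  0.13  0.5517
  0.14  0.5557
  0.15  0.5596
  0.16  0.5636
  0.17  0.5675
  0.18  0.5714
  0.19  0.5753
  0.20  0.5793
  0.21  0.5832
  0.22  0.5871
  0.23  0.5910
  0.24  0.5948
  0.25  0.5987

σ√T = 0.14·√1 = 0.1400
d₁ = [ln(112/120) + (0.084 + 0.14²/2)·1] / 0.1400 = [-0.0690 + 0.0938] / 0.1400 = 0.1772 → 0.18
N(d₁) = N(0.18) = 0.5714
Δ_put = N(d₁) − 1 = 0.5714 − 1 = -0.4286

-0.4286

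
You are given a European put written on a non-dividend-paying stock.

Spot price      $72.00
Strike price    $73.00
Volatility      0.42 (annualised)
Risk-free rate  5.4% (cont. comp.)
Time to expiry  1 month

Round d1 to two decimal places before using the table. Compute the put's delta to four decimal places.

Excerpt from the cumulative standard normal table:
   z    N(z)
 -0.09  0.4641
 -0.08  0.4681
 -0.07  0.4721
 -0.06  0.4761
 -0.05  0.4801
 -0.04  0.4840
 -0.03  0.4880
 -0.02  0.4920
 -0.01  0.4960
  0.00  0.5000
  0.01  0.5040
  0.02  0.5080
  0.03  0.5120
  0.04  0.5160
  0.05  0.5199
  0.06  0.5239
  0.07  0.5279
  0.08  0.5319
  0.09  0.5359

-0.5080

σ√T = 0.42 × 0.2887 = 0.1212
d₁ = [ln(72/73) + (0.054 + 0.42²/2)·0.08333] / 0.1212 = [-0.0138 + 0.0118] / 0.1212 = -0.0160 ≈ -0.02
N(d₁) = N(-0.02) = 0.4920
Δ_put = N(d₁) − 1 = 0.4920 − 1 = -0.5080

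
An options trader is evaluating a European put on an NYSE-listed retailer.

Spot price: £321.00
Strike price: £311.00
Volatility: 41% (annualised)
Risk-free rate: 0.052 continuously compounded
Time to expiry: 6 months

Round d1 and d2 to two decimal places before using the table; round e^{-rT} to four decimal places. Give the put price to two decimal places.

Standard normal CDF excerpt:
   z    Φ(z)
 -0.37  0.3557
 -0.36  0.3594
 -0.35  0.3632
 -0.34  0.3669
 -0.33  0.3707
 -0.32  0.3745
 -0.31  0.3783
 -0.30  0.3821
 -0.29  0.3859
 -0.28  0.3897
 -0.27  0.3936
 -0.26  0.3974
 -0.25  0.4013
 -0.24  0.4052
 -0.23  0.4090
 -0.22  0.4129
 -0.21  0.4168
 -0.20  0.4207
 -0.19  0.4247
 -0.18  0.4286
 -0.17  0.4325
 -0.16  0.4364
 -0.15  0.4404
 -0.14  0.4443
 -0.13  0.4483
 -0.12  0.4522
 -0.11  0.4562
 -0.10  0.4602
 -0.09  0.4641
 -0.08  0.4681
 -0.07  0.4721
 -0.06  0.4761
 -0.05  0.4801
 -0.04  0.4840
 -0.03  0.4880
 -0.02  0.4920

£27.70

σ√T = 0.41·√0.5 = 0.2899
ln(S/K) + (r + σ²/2)T = ln(321/311) + (0.052 + 0.41²/2)·0.5 = 0.0316 + 0.0680 = 0.0997
d₁ = 0.0997 / 0.2899 = 0.3438 ⇒ 0.34
d₂ = d₁ − σ√T = 0.3438 − 0.2899 = 0.0539 ⇒ 0.05
exp(−rT) = exp(−0.052·0.5) = 0.9743
N(−d₂) = N(-0.05) = 0.4801;  N(−d₁) = N(-0.34) = 0.3669
P = 311·0.9743·0.4801 − 321·0.3669 = 145.4738 − 117.7749 = 27.6989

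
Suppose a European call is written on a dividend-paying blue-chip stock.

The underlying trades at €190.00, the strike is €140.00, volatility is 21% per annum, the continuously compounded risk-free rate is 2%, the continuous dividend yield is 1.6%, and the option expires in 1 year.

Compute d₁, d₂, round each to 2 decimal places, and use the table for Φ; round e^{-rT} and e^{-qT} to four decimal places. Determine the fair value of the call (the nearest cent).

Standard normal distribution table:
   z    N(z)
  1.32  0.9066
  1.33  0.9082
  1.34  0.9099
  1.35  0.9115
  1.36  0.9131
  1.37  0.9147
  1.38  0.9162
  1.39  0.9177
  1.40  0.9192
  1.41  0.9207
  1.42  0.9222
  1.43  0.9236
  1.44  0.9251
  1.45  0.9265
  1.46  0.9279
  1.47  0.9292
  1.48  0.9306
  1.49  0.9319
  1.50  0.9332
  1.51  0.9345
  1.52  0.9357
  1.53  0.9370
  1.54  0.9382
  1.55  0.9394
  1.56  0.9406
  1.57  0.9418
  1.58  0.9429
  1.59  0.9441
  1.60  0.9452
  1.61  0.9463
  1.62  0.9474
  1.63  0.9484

€50.78

σ√T = 0.21 × 1.0000 = 0.2100
d₁ = [ln(190/140) + (0.02 − 0.016 + ½·0.21²)·1] / (σ√T) = (0.3054 + 0.0260) / 0.2100 = 1.5782 ≈ 1.58
d₂ = 1.5782 − 0.2100 = 1.3682 ≈ 1.37
e^(−qT) = e^(−0.016·1) = 0.9841;  e^(−rT) = e^(−0.02·1) = 0.9802
N(d₁) = N(1.58) = 0.9429;  N(d₂) = N(1.37) = 0.9147
C = 190·0.9841·0.9429 − 140·0.9802·0.9147 = 176.3025 − 125.5225 = 50.7800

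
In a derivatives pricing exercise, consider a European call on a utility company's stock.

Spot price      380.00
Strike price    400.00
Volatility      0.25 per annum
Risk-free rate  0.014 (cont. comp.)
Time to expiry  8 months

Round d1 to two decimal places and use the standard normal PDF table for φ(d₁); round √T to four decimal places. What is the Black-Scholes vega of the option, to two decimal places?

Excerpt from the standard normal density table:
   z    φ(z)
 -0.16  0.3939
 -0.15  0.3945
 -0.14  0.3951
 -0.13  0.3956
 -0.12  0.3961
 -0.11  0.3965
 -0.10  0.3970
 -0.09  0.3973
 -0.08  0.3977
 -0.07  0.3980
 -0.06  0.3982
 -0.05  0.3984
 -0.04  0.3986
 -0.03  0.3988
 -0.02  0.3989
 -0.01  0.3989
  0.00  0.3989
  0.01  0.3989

123.18

σ√T = 0.25 × 0.8165 = 0.2041
ln(S/K) + (r + σ²/2)T = ln(380/400) + (0.014 + 0.25²/2)·0.6667 = -0.0513 + 0.0302 = -0.0211
d₁ = -0.0211 / 0.2041 = -0.1035 ⇒ -0.10
√T = √0.6667 = 0.8165
φ(d₁) = φ(-0.10) = 0.3970
vega = S·φ(d₁)·√T = 380·0.3970·0.8165 = 123.1772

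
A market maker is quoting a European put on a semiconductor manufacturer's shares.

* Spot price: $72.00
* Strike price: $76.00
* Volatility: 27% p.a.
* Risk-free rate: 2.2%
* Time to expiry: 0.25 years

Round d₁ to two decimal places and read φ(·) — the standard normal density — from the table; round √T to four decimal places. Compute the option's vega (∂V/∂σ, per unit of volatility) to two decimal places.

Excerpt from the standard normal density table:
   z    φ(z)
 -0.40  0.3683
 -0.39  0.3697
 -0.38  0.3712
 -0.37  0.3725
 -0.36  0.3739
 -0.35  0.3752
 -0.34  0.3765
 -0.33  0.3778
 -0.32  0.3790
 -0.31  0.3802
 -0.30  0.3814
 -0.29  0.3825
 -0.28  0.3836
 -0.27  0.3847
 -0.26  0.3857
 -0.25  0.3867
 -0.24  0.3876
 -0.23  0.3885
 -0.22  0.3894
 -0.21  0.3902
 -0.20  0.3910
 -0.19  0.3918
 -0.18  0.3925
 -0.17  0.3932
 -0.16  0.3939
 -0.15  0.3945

13.77

σ√T = 0.27·√0.25 = 0.1350
d₁ = [ln(72/76) + (0.022 + 0.27²/2)·0.25] / 0.1350 = [-0.0541 + 0.0146] / 0.1350 = -0.2923 ≈ -0.29
√T = √0.25 = 0.5000
φ(d₁) = φ(-0.29) = 0.3825
vega = S·φ(d₁)·√T = 72·0.3825·0.5000 = 13.7700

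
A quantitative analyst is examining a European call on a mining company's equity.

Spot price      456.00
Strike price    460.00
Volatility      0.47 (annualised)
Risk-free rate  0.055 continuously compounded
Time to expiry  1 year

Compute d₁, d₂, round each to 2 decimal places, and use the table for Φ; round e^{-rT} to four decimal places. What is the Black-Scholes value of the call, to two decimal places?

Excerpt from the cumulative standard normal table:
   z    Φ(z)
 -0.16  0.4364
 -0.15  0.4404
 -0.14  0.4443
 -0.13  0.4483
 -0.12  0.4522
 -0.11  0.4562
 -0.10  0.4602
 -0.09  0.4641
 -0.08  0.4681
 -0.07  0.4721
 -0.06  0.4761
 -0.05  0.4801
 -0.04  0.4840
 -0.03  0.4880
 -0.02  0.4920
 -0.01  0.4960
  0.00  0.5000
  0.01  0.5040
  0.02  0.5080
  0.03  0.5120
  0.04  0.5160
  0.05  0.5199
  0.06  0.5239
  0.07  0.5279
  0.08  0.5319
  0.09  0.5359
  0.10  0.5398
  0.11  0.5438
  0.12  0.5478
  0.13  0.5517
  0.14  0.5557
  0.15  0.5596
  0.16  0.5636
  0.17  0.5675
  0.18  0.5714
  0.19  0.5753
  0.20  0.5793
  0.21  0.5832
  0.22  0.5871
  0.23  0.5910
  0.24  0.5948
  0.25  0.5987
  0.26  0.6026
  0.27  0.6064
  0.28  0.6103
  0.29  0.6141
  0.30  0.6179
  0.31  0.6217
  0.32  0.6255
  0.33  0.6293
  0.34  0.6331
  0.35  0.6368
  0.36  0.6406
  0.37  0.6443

93.52

T = 1;  σ√T = 0.4700
ln(S/K) + (r + σ²/2)T = ln(456/460) + (0.055 + 0.47²/2)·1 = -0.0087 + 0.1654 = 0.1567
d₁ = 0.1567 / 0.4700 = 0.3334 ≈ 0.33
d₂ = d₁ − σ√T = 0.3334 − 0.4700 = -0.1366 ≈ -0.14
e^(−rT) = e^(−0.055·1) = 0.9465
N(d₁) = N(0.33) = 0.6293;  N(d₂) = N(-0.14) = 0.4443
C = 456·0.6293 − 460·0.9465·0.4443 = 286.9608 − 193.4438 = 93.5170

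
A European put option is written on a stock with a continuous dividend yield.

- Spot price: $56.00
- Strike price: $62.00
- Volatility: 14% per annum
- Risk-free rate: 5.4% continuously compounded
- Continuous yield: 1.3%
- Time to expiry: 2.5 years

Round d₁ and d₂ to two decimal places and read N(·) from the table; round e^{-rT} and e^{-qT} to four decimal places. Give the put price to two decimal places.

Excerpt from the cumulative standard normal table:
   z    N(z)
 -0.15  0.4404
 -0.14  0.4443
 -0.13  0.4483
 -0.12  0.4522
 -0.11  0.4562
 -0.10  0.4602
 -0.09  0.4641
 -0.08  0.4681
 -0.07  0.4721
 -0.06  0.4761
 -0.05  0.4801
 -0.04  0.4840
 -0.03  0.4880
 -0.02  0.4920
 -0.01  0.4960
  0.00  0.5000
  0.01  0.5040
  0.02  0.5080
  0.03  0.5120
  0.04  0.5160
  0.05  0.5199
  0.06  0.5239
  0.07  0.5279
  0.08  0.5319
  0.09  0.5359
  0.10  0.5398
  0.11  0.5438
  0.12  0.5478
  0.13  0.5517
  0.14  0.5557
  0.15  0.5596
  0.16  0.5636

$4.73

σ√T = 0.14 × 1.5811 = 0.2214
d₁ = [ln(56/62) + (0.054 − 0.013 + ½·0.14²)·2.5] / (σ√T) = (-0.1018 + 0.1270) / 0.2214 = 0.1139 which rounds to 0.11
d₂ = 0.1139 − 0.2214 = -0.1074 which rounds to -0.11
exp(−qT) = exp(−0.013·2.5) = 0.9680;  exp(−rT) = exp(−0.054·2.5) = 0.8737
N(−d₂) = N(0.11) = 0.5438;  N(−d₁) = N(-0.11) = 0.4562
P = 62·0.8737·0.5438 − 56·0.9680·0.4562 = 29.4573 − 24.7297 = 4.7276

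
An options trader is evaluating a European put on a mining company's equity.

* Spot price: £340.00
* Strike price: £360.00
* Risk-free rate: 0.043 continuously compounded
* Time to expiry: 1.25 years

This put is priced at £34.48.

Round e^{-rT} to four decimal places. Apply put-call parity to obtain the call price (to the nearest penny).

e^(−rT) = e^(−0.043·1.25) = 0.9477
Put-call parity: C − P = S − K·e^(−rT) = 340 − 360·0.9477 = 340 − 341.1720 = -1.1720
C = P + (C − P) = 34.48 + (-1.1720) = 33.3080

£33.31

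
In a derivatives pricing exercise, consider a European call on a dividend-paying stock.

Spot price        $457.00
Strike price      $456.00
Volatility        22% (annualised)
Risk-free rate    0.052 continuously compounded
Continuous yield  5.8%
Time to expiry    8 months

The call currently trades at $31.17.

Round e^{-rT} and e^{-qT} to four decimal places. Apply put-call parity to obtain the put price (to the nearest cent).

e^(−qT) = e^(−0.058·0.6667) = 0.9621;  e^(−rT) = e^(−0.052·0.6667) = 0.9659
Put-call parity: C − P = S·e^(−qT) − K·e^(−rT) = 457·0.9621 − 456·0.9659 = 439.6797 − 440.4504 = -0.7707
P = C − (C − P) = 31.17 − (-0.7707) = 31.9407

$31.94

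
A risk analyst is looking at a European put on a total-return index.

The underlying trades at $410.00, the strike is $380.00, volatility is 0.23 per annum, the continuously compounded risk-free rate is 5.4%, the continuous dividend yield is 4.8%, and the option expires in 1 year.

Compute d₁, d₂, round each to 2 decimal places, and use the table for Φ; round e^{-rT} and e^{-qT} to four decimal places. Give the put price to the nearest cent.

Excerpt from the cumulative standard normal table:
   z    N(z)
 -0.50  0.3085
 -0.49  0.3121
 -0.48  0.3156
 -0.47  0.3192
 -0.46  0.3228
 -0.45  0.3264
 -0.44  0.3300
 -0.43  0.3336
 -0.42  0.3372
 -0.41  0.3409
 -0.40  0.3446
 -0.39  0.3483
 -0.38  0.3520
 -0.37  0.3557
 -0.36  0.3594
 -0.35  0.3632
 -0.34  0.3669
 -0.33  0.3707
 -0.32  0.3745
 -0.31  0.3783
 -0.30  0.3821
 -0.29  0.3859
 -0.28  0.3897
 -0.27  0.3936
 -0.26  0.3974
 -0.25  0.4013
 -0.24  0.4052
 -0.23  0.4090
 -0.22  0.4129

σ√T = 0.23·√1 = 0.2300
d₁ = [ln(410/380) + (0.054 − 0.048 + 0.23²/2)·1] / 0.2300 = [0.0760 + 0.0324] / 0.2300 = 0.4715 ≈ 0.47
d₂ = d₁ − σ√T = 0.4715 − 0.2300 = 0.2415 ≈ 0.24
exp(−qT) = exp(−0.048·1) = 0.9531;  exp(−rT) = exp(−0.054·1) = 0.9474
P = 380·0.9474·N(-0.24) − 410·0.9531·N(-0.47) = 380·0.9474·0.4052 − 410·0.9531·0.3192 = 145.8769 − 124.7341 = 21.1428

$21.14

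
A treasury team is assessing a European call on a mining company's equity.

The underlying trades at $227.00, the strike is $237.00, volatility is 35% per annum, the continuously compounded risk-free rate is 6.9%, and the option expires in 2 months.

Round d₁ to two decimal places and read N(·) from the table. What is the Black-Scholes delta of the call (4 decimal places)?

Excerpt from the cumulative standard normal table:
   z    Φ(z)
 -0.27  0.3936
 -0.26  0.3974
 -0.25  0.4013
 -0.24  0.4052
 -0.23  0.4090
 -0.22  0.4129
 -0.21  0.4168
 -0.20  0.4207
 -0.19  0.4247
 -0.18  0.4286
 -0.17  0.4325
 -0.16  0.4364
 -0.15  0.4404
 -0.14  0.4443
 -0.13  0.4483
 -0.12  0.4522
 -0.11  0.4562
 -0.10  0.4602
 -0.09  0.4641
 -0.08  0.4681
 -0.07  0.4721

σ√T = 0.35 × 0.4082 = 0.1429
d₁ = [ln(227/237) + (0.069 + 0.35²/2)·0.1667] / 0.1429 = [-0.0431 + 0.0217] / 0.1429 = -0.1498 → -0.15
N(d₁) = N(-0.15) = 0.4404
Δ_call = N(d₁) = 0.4404

0.4404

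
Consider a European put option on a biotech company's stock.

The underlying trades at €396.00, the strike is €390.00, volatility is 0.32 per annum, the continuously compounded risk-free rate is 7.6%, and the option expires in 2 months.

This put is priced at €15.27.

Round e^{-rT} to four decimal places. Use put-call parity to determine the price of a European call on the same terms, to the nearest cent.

exp(−rT) = exp(−0.076·0.1667) = 0.9874
Put-call parity: C − P = S − K·e^(−rT) = 396 − 390·0.9874 = 396 − 385.0860 = 10.9140
C = P + (C − P) = 15.27 + (10.9140) = 26.1840

€26.18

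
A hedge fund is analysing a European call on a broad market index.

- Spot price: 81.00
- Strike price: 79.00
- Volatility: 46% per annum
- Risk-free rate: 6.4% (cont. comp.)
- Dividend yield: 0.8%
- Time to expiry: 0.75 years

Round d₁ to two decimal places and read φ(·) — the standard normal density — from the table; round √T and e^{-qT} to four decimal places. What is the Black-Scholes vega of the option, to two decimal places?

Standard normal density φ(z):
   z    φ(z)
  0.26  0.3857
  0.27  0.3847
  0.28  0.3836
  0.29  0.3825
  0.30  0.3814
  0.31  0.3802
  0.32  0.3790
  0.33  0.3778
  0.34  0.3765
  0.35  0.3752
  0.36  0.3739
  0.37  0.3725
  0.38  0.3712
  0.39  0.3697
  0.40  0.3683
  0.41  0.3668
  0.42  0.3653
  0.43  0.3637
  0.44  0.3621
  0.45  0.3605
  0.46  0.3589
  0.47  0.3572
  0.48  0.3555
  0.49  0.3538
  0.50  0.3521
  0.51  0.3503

T = 0.75;  σ√T = 0.3984
ln(S/K) + (r − q + σ²/2)T = ln(81/79) + (0.064 − 0.008 + 0.46²/2)·0.75 = 0.0250 + 0.1213 = 0.1464
d₁ = 0.1464 / 0.3984 = 0.3674 ⇒ 0.37
√T = √0.75 = 0.8660
φ(d₁) = φ(0.37) = 0.3725
e^(−qT) = e^(−0.008·0.75) = 0.9940
vega = S·e^(−qT)·φ(d₁)·√T = 81·0.9940·0.3725·0.8660 = 25.9726
(The put has the same vega.)

25.97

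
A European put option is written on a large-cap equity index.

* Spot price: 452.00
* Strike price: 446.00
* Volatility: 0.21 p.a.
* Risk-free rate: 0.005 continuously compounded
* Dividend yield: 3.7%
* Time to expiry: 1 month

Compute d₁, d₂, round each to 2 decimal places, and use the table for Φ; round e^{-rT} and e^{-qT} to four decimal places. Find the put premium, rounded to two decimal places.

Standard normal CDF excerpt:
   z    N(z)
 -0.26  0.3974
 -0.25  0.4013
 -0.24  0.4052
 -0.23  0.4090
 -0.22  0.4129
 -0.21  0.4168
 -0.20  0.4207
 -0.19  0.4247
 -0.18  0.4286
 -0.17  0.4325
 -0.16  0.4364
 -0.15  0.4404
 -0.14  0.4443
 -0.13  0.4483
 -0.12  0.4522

σ√T = 0.21 × 0.2887 = 0.0606
d₁ = [ln(452/446) + (0.005 − 0.037 + 0.21²/2)·0.08333] / 0.0606 = [0.0134 − 0.0008] / 0.0606 = 0.2068 ≈ 0.21
d₂ = d₁ − σ√T = 0.2068 − 0.0606 = 0.1461 ≈ 0.15
exp(−qT) = exp(−0.037·0.08333) = 0.9969;  exp(−rT) = exp(−0.005·0.08333) = 0.9996
P = 446·0.9996·N(-0.15) − 452·0.9969·N(-0.21) = 446·0.9996·0.4404 − 452·0.9969·0.4168 = 196.3398 − 187.8096 = 8.5303

8.53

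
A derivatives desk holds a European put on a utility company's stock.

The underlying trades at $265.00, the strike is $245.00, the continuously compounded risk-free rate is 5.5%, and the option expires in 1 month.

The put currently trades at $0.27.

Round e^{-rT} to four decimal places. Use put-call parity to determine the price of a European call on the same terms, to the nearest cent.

$21.40

exp(−rT) = exp(−0.055·0.08333) = 0.9954
Put-call parity: C − P = S − K·e^(−rT) = 265 − 245·0.9954 = 265 − 243.8730 = 21.1270
C = P + (C − P) = 0.27 + (21.1270) = 21.3970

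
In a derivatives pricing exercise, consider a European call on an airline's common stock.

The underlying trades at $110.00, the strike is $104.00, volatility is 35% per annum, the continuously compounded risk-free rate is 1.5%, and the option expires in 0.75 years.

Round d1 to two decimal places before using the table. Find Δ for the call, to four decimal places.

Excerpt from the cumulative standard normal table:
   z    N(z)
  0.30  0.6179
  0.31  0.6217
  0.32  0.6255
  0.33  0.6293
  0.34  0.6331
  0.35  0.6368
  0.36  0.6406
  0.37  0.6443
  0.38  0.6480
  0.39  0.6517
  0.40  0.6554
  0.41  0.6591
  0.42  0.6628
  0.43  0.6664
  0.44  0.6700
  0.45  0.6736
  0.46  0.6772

0.6443

σ√T = 0.35 × 0.8660 = 0.3031
d₁ = [ln(110/104) + (0.015 + 0.35²/2)·0.75] / 0.3031 = [0.0561 + 0.0572] / 0.3031 = 0.3737 which rounds to 0.37
N(d₁) = N(0.37) = 0.6443
Δ_call = N(d₁) = 0.6443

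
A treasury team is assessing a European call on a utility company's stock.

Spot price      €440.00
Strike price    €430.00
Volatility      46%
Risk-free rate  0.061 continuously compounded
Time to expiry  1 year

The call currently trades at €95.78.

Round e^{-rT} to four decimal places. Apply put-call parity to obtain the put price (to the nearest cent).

€60.32

exp(−rT) = exp(−0.061·1) = 0.9408
Put-call parity: C − P = S − K·e^(−rT) = 440 − 430·0.9408 = 440 − 404.5440 = 35.4560
P = C − (C − P) = 95.78 − (35.4560) = 60.3240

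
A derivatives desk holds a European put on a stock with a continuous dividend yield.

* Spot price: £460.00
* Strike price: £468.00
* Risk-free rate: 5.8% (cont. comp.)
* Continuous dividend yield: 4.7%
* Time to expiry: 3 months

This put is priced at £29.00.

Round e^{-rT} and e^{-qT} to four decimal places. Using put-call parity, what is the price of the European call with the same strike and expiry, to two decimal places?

exp(−qT) = exp(−0.047·0.25) = 0.9883;  exp(−rT) = exp(−0.058·0.25) = 0.9856
Put-call parity: C − P = S·e^(−qT) − K·e^(−rT) = 460·0.9883 − 468·0.9856 = 454.6180 − 461.2608 = -6.6428
C = P + (C − P) = 29.00 + (-6.6428) = 22.3572

£22.36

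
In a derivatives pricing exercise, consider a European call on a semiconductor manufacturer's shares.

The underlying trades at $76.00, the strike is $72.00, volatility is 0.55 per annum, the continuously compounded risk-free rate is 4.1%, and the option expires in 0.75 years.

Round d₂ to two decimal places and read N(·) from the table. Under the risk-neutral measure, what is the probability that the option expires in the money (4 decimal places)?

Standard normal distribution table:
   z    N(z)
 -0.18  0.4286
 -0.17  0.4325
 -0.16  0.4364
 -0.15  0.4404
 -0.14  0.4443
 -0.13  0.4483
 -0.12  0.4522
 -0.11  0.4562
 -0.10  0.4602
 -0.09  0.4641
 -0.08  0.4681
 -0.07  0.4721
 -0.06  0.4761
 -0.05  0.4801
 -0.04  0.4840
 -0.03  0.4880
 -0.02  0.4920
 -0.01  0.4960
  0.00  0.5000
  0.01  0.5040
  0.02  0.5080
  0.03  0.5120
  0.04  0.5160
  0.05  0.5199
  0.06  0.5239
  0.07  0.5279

0.4761

σ√T = 0.55 × 0.8660 = 0.4763
d₁ = [ln(76/72) + (0.041 + 0.55²/2)·0.75] / 0.4763 = [0.0541 + 0.1442] / 0.4763 = 0.4162 ≈ 0.42
d₂ = d₁ − σ√T = 0.4162 − 0.4763 = -0.0601 ≈ -0.06
Risk-neutral Pr[S_T > K] = N(d₂) = N(-0.06) = 0.4761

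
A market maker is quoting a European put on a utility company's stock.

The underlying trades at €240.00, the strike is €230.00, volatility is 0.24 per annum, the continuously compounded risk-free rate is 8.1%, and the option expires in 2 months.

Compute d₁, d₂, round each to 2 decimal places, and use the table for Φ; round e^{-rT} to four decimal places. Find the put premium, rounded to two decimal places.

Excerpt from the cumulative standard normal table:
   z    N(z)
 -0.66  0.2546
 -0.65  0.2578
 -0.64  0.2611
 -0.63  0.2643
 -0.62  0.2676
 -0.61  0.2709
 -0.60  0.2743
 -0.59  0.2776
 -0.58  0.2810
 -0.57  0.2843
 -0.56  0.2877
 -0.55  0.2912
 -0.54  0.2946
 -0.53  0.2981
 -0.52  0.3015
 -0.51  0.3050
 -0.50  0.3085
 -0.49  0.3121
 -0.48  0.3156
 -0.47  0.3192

€4.19

σ√T = 0.24 × 0.4082 = 0.0980
d₁ = [ln(240/230) + (0.081 + 0.24²/2)·0.1667] / 0.0980 = [0.0426 + 0.0183] / 0.0980 = 0.6211 ≈ 0.62
d₂ = d₁ − σ√T = 0.6211 − 0.0980 = 0.5232 ≈ 0.52
exp(−rT) = exp(−0.081·0.1667) = 0.9866
N(−d₂) = N(-0.52) = 0.3015;  N(−d₁) = N(-0.62) = 0.2676
P = 230·0.9866·0.3015 − 240·0.2676 = 68.4158 − 64.2240 = 4.1918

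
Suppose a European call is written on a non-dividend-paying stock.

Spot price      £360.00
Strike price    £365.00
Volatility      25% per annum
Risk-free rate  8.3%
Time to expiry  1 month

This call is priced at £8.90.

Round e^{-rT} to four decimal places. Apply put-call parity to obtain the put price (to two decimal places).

exp(−rT) = exp(−0.083·0.08333) = 0.9931
Put-call parity: C − P = S − K·e^(−rT) = 360 − 365·0.9931 = 360 − 362.4815 = -2.4815
P = C − (C − P) = 8.90 − (-2.4815) = 11.3815

£11.38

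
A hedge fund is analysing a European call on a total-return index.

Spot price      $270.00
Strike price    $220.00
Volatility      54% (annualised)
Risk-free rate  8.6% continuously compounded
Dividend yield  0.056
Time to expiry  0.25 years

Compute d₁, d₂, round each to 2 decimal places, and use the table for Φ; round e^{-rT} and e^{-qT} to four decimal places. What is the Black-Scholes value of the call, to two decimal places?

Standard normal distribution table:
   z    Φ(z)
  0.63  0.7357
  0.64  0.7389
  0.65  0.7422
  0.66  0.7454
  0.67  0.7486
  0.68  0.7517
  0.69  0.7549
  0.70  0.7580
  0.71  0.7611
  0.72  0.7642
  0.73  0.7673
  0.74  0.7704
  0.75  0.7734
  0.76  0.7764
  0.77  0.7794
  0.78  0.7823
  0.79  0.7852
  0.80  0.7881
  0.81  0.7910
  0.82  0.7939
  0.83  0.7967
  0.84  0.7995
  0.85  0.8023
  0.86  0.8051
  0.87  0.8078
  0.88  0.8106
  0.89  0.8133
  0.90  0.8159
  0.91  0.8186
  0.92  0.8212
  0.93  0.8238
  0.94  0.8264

$58.84

σ√T = 0.54 × 0.5000 = 0.2700
d₁ = [ln(270/220) + (0.086 − 0.056 + 0.54²/2)·0.25] / 0.2700 = [0.2048 + 0.0440] / 0.2700 = 0.9213 → 0.92
d₂ = d₁ − σ√T = 0.9213 − 0.2700 = 0.6513 → 0.65
exp(−qT) = exp(−0.056·0.25) = 0.9861;  exp(−rT) = exp(−0.086·0.25) = 0.9787
N(d₁) = N(0.92) = 0.8212;  N(d₂) = N(0.65) = 0.7422
C = 270·0.9861·0.8212 − 220·0.9787·0.7422 = 218.6420 − 159.8061 = 58.8360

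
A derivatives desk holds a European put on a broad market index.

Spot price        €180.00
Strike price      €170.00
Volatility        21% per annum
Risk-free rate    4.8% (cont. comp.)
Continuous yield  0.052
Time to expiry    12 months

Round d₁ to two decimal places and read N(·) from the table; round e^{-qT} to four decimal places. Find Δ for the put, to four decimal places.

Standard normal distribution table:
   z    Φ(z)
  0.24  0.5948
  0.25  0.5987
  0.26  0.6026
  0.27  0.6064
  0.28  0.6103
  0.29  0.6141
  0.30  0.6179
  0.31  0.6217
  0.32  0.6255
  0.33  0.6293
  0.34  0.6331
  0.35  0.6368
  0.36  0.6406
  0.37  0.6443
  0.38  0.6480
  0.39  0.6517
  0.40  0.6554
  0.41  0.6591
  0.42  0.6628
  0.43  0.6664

-0.3412

T = 1;  σ√T = 0.2100
ln(S/K) + (r − q + σ²/2)T = ln(180/170) + (0.048 − 0.052 + 0.21²/2)·1 = 0.0572 + 0.0181 = 0.0752
d₁ = 0.0752 / 0.2100 = 0.3581 which rounds to 0.36
N(d₁) = N(0.36) = 0.6406
Δ_put = exp(−qT)·(N(d₁) − 1) = 0.9493·(0.6406 − 1) = -0.3412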